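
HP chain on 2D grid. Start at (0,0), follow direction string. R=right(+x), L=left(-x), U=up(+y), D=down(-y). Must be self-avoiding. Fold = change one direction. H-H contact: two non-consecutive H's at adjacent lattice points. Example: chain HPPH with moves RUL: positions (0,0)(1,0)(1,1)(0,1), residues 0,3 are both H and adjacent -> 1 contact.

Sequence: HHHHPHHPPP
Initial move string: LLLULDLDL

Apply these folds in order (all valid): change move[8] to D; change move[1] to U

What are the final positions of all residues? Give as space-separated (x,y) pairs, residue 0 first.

Initial moves: LLLULDLDL
Fold: move[8]->D => LLLULDLDD (positions: [(0, 0), (-1, 0), (-2, 0), (-3, 0), (-3, 1), (-4, 1), (-4, 0), (-5, 0), (-5, -1), (-5, -2)])
Fold: move[1]->U => LULULDLDD (positions: [(0, 0), (-1, 0), (-1, 1), (-2, 1), (-2, 2), (-3, 2), (-3, 1), (-4, 1), (-4, 0), (-4, -1)])

Answer: (0,0) (-1,0) (-1,1) (-2,1) (-2,2) (-3,2) (-3,1) (-4,1) (-4,0) (-4,-1)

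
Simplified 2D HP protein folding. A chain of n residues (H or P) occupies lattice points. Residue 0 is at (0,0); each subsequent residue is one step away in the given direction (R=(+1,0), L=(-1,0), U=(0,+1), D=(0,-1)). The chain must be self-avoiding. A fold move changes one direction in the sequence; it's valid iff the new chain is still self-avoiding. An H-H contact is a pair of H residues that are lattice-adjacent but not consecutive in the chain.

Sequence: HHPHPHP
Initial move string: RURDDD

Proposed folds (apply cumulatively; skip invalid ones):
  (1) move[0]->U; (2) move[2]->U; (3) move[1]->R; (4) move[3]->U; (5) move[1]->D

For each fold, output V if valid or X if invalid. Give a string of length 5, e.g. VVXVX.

Initial: RURDDD -> [(0, 0), (1, 0), (1, 1), (2, 1), (2, 0), (2, -1), (2, -2)]
Fold 1: move[0]->U => UURDDD VALID
Fold 2: move[2]->U => UUUDDD INVALID (collision), skipped
Fold 3: move[1]->R => URRDDD VALID
Fold 4: move[3]->U => URRUDD INVALID (collision), skipped
Fold 5: move[1]->D => UDRDDD INVALID (collision), skipped

Answer: VXVXX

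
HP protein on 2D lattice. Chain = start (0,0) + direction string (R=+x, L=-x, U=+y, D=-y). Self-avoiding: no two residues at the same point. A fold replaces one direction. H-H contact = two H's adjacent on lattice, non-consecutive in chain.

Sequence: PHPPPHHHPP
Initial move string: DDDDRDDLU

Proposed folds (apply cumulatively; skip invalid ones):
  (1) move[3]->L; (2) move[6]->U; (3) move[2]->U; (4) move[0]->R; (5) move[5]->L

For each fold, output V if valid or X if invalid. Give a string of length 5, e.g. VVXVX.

Initial: DDDDRDDLU -> [(0, 0), (0, -1), (0, -2), (0, -3), (0, -4), (1, -4), (1, -5), (1, -6), (0, -6), (0, -5)]
Fold 1: move[3]->L => DDDLRDDLU INVALID (collision), skipped
Fold 2: move[6]->U => DDDDRDULU INVALID (collision), skipped
Fold 3: move[2]->U => DDUDRDDLU INVALID (collision), skipped
Fold 4: move[0]->R => RDDDRDDLU VALID
Fold 5: move[5]->L => RDDDRLDLU INVALID (collision), skipped

Answer: XXXVX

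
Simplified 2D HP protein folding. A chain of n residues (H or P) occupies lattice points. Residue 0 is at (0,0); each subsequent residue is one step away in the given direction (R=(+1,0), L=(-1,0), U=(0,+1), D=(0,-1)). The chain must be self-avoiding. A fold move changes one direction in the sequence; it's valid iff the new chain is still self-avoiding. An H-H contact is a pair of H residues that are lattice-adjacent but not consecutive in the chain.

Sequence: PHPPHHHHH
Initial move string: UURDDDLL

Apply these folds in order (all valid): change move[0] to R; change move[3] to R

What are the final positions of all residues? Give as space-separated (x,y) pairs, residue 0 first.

Answer: (0,0) (1,0) (1,1) (2,1) (3,1) (3,0) (3,-1) (2,-1) (1,-1)

Derivation:
Initial moves: UURDDDLL
Fold: move[0]->R => RURDDDLL (positions: [(0, 0), (1, 0), (1, 1), (2, 1), (2, 0), (2, -1), (2, -2), (1, -2), (0, -2)])
Fold: move[3]->R => RURRDDLL (positions: [(0, 0), (1, 0), (1, 1), (2, 1), (3, 1), (3, 0), (3, -1), (2, -1), (1, -1)])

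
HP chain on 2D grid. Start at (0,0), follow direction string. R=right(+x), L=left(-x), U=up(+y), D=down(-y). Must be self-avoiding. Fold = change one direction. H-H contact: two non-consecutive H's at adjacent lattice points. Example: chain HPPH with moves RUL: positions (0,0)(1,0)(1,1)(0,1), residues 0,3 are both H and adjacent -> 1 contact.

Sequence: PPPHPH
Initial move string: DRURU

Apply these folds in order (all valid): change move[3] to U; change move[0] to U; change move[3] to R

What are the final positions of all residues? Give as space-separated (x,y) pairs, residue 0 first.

Answer: (0,0) (0,1) (1,1) (1,2) (2,2) (2,3)

Derivation:
Initial moves: DRURU
Fold: move[3]->U => DRUUU (positions: [(0, 0), (0, -1), (1, -1), (1, 0), (1, 1), (1, 2)])
Fold: move[0]->U => URUUU (positions: [(0, 0), (0, 1), (1, 1), (1, 2), (1, 3), (1, 4)])
Fold: move[3]->R => URURU (positions: [(0, 0), (0, 1), (1, 1), (1, 2), (2, 2), (2, 3)])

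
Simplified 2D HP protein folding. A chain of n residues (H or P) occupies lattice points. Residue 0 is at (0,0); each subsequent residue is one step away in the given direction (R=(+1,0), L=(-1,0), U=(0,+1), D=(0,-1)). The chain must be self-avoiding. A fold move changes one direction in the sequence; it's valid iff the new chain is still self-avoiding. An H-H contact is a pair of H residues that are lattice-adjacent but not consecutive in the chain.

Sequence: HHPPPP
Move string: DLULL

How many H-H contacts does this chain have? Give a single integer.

Positions: [(0, 0), (0, -1), (-1, -1), (-1, 0), (-2, 0), (-3, 0)]
No H-H contacts found.

Answer: 0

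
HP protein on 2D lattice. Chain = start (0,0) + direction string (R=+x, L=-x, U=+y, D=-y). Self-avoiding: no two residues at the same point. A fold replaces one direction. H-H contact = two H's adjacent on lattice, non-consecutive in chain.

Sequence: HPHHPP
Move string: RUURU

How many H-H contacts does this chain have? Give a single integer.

Answer: 0

Derivation:
Positions: [(0, 0), (1, 0), (1, 1), (1, 2), (2, 2), (2, 3)]
No H-H contacts found.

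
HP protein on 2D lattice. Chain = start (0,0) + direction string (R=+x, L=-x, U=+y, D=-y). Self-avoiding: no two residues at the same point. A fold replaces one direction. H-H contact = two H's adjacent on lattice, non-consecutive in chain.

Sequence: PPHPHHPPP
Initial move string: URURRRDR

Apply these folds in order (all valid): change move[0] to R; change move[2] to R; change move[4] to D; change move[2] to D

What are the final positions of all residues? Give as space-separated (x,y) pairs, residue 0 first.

Initial moves: URURRRDR
Fold: move[0]->R => RRURRRDR (positions: [(0, 0), (1, 0), (2, 0), (2, 1), (3, 1), (4, 1), (5, 1), (5, 0), (6, 0)])
Fold: move[2]->R => RRRRRRDR (positions: [(0, 0), (1, 0), (2, 0), (3, 0), (4, 0), (5, 0), (6, 0), (6, -1), (7, -1)])
Fold: move[4]->D => RRRRDRDR (positions: [(0, 0), (1, 0), (2, 0), (3, 0), (4, 0), (4, -1), (5, -1), (5, -2), (6, -2)])
Fold: move[2]->D => RRDRDRDR (positions: [(0, 0), (1, 0), (2, 0), (2, -1), (3, -1), (3, -2), (4, -2), (4, -3), (5, -3)])

Answer: (0,0) (1,0) (2,0) (2,-1) (3,-1) (3,-2) (4,-2) (4,-3) (5,-3)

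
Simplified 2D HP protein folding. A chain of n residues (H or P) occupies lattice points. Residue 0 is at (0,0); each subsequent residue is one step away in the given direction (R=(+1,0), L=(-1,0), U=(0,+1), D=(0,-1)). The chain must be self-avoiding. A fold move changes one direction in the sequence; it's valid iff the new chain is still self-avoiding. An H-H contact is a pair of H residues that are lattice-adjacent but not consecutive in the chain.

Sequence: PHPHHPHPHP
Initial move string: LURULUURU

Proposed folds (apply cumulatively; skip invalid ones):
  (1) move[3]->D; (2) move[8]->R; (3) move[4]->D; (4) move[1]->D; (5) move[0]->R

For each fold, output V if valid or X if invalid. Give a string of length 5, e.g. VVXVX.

Initial: LURULUURU -> [(0, 0), (-1, 0), (-1, 1), (0, 1), (0, 2), (-1, 2), (-1, 3), (-1, 4), (0, 4), (0, 5)]
Fold 1: move[3]->D => LURDLUURU INVALID (collision), skipped
Fold 2: move[8]->R => LURULUURR VALID
Fold 3: move[4]->D => LURUDUURR INVALID (collision), skipped
Fold 4: move[1]->D => LDRULUURR INVALID (collision), skipped
Fold 5: move[0]->R => RURULUURR VALID

Answer: XVXXV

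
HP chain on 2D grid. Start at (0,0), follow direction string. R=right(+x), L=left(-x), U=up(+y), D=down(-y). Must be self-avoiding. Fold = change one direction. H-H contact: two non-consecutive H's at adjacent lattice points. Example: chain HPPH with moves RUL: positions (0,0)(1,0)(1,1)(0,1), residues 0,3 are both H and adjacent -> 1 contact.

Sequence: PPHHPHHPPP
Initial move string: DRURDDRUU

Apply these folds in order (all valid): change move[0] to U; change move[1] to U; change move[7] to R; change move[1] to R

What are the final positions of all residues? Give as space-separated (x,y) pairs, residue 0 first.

Answer: (0,0) (0,1) (1,1) (1,2) (2,2) (2,1) (2,0) (3,0) (4,0) (4,1)

Derivation:
Initial moves: DRURDDRUU
Fold: move[0]->U => URURDDRUU (positions: [(0, 0), (0, 1), (1, 1), (1, 2), (2, 2), (2, 1), (2, 0), (3, 0), (3, 1), (3, 2)])
Fold: move[1]->U => UUURDDRUU (positions: [(0, 0), (0, 1), (0, 2), (0, 3), (1, 3), (1, 2), (1, 1), (2, 1), (2, 2), (2, 3)])
Fold: move[7]->R => UUURDDRRU (positions: [(0, 0), (0, 1), (0, 2), (0, 3), (1, 3), (1, 2), (1, 1), (2, 1), (3, 1), (3, 2)])
Fold: move[1]->R => URURDDRRU (positions: [(0, 0), (0, 1), (1, 1), (1, 2), (2, 2), (2, 1), (2, 0), (3, 0), (4, 0), (4, 1)])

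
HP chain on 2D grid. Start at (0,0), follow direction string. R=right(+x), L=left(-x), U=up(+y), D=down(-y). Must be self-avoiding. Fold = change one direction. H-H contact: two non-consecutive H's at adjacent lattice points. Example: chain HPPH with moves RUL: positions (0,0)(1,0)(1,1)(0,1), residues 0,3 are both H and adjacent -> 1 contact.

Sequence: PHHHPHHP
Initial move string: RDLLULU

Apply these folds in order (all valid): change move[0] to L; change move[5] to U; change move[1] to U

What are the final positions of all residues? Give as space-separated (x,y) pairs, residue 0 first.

Initial moves: RDLLULU
Fold: move[0]->L => LDLLULU (positions: [(0, 0), (-1, 0), (-1, -1), (-2, -1), (-3, -1), (-3, 0), (-4, 0), (-4, 1)])
Fold: move[5]->U => LDLLUUU (positions: [(0, 0), (-1, 0), (-1, -1), (-2, -1), (-3, -1), (-3, 0), (-3, 1), (-3, 2)])
Fold: move[1]->U => LULLUUU (positions: [(0, 0), (-1, 0), (-1, 1), (-2, 1), (-3, 1), (-3, 2), (-3, 3), (-3, 4)])

Answer: (0,0) (-1,0) (-1,1) (-2,1) (-3,1) (-3,2) (-3,3) (-3,4)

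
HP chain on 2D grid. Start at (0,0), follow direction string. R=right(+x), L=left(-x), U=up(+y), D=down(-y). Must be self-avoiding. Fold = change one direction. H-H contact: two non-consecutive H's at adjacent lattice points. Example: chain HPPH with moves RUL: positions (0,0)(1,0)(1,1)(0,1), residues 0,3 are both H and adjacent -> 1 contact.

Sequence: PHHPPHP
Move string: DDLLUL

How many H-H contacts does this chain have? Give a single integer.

Positions: [(0, 0), (0, -1), (0, -2), (-1, -2), (-2, -2), (-2, -1), (-3, -1)]
No H-H contacts found.

Answer: 0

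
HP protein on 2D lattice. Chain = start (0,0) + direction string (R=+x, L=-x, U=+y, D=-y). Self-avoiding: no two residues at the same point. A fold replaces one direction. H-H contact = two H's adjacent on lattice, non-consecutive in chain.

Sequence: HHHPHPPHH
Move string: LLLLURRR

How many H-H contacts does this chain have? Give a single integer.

Answer: 2

Derivation:
Positions: [(0, 0), (-1, 0), (-2, 0), (-3, 0), (-4, 0), (-4, 1), (-3, 1), (-2, 1), (-1, 1)]
H-H contact: residue 1 @(-1,0) - residue 8 @(-1, 1)
H-H contact: residue 2 @(-2,0) - residue 7 @(-2, 1)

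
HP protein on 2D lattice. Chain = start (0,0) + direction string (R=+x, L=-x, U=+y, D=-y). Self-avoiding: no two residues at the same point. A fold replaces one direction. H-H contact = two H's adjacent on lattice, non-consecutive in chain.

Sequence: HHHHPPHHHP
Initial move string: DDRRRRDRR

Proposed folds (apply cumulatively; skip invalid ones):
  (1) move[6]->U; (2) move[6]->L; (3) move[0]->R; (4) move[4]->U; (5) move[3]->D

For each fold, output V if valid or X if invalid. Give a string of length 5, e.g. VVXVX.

Initial: DDRRRRDRR -> [(0, 0), (0, -1), (0, -2), (1, -2), (2, -2), (3, -2), (4, -2), (4, -3), (5, -3), (6, -3)]
Fold 1: move[6]->U => DDRRRRURR VALID
Fold 2: move[6]->L => DDRRRRLRR INVALID (collision), skipped
Fold 3: move[0]->R => RDRRRRURR VALID
Fold 4: move[4]->U => RDRRURURR VALID
Fold 5: move[3]->D => RDRDURURR INVALID (collision), skipped

Answer: VXVVX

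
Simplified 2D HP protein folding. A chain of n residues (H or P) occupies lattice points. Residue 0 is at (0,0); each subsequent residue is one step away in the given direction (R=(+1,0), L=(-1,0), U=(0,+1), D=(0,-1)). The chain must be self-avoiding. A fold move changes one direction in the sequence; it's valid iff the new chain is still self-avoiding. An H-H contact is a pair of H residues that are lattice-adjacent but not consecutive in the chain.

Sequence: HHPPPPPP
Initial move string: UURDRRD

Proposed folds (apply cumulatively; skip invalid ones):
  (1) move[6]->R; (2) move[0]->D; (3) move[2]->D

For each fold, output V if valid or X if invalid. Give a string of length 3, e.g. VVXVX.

Answer: VXX

Derivation:
Initial: UURDRRD -> [(0, 0), (0, 1), (0, 2), (1, 2), (1, 1), (2, 1), (3, 1), (3, 0)]
Fold 1: move[6]->R => UURDRRR VALID
Fold 2: move[0]->D => DURDRRR INVALID (collision), skipped
Fold 3: move[2]->D => UUDDRRR INVALID (collision), skipped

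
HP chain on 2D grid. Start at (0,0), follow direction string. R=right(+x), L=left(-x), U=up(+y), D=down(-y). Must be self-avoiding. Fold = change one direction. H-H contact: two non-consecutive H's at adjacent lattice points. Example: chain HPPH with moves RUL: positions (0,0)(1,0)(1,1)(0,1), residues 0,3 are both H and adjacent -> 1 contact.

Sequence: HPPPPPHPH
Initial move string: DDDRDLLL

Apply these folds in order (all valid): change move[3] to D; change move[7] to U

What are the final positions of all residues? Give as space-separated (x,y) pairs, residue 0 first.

Answer: (0,0) (0,-1) (0,-2) (0,-3) (0,-4) (0,-5) (-1,-5) (-2,-5) (-2,-4)

Derivation:
Initial moves: DDDRDLLL
Fold: move[3]->D => DDDDDLLL (positions: [(0, 0), (0, -1), (0, -2), (0, -3), (0, -4), (0, -5), (-1, -5), (-2, -5), (-3, -5)])
Fold: move[7]->U => DDDDDLLU (positions: [(0, 0), (0, -1), (0, -2), (0, -3), (0, -4), (0, -5), (-1, -5), (-2, -5), (-2, -4)])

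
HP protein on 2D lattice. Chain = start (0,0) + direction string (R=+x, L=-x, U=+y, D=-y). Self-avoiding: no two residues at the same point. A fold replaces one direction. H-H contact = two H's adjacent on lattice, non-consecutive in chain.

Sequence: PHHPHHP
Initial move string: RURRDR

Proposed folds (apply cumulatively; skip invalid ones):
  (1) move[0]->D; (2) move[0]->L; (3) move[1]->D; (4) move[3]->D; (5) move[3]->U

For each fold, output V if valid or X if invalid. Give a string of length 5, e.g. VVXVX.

Initial: RURRDR -> [(0, 0), (1, 0), (1, 1), (2, 1), (3, 1), (3, 0), (4, 0)]
Fold 1: move[0]->D => DURRDR INVALID (collision), skipped
Fold 2: move[0]->L => LURRDR VALID
Fold 3: move[1]->D => LDRRDR VALID
Fold 4: move[3]->D => LDRDDR VALID
Fold 5: move[3]->U => LDRUDR INVALID (collision), skipped

Answer: XVVVX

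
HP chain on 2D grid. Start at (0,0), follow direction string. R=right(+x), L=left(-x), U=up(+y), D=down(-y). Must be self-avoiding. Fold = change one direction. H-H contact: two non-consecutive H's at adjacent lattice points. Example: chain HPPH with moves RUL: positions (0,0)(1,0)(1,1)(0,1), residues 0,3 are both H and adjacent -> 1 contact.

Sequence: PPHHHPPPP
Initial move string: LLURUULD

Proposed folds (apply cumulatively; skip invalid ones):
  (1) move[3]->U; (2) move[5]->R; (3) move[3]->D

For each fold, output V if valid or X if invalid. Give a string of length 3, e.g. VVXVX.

Answer: VXX

Derivation:
Initial: LLURUULD -> [(0, 0), (-1, 0), (-2, 0), (-2, 1), (-1, 1), (-1, 2), (-1, 3), (-2, 3), (-2, 2)]
Fold 1: move[3]->U => LLUUUULD VALID
Fold 2: move[5]->R => LLUUURLD INVALID (collision), skipped
Fold 3: move[3]->D => LLUDUULD INVALID (collision), skipped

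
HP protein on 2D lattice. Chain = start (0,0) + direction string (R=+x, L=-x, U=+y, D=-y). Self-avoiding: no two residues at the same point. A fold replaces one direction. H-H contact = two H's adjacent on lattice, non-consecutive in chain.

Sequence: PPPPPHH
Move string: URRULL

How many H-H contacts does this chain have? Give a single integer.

Answer: 0

Derivation:
Positions: [(0, 0), (0, 1), (1, 1), (2, 1), (2, 2), (1, 2), (0, 2)]
No H-H contacts found.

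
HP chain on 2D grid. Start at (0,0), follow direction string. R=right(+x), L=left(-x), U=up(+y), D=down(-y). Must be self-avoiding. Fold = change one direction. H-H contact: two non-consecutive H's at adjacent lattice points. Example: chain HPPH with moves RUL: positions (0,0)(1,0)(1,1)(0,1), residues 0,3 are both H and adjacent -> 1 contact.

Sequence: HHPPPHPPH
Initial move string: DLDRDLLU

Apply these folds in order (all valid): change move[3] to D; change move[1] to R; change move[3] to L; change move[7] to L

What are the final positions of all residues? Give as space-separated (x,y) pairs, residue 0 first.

Initial moves: DLDRDLLU
Fold: move[3]->D => DLDDDLLU (positions: [(0, 0), (0, -1), (-1, -1), (-1, -2), (-1, -3), (-1, -4), (-2, -4), (-3, -4), (-3, -3)])
Fold: move[1]->R => DRDDDLLU (positions: [(0, 0), (0, -1), (1, -1), (1, -2), (1, -3), (1, -4), (0, -4), (-1, -4), (-1, -3)])
Fold: move[3]->L => DRDLDLLU (positions: [(0, 0), (0, -1), (1, -1), (1, -2), (0, -2), (0, -3), (-1, -3), (-2, -3), (-2, -2)])
Fold: move[7]->L => DRDLDLLL (positions: [(0, 0), (0, -1), (1, -1), (1, -2), (0, -2), (0, -3), (-1, -3), (-2, -3), (-3, -3)])

Answer: (0,0) (0,-1) (1,-1) (1,-2) (0,-2) (0,-3) (-1,-3) (-2,-3) (-3,-3)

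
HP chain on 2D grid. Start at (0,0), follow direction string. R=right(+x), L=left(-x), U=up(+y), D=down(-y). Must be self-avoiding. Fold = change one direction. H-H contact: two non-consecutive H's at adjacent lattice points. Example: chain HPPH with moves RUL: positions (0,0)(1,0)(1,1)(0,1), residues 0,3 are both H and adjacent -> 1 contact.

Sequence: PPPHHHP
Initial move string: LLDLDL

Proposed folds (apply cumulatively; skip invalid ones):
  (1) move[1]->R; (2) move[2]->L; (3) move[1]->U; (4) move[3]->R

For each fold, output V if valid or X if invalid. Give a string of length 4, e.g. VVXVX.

Initial: LLDLDL -> [(0, 0), (-1, 0), (-2, 0), (-2, -1), (-3, -1), (-3, -2), (-4, -2)]
Fold 1: move[1]->R => LRDLDL INVALID (collision), skipped
Fold 2: move[2]->L => LLLLDL VALID
Fold 3: move[1]->U => LULLDL VALID
Fold 4: move[3]->R => LULRDL INVALID (collision), skipped

Answer: XVVX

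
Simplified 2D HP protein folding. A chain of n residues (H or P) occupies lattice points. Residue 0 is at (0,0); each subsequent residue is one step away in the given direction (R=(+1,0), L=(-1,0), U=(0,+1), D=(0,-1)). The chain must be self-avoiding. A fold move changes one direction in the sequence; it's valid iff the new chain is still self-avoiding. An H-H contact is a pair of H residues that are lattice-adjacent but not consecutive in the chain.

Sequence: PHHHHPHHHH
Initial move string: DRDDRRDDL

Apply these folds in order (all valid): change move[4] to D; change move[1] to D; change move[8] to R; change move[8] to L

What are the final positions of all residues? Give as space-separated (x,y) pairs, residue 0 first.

Initial moves: DRDDRRDDL
Fold: move[4]->D => DRDDDRDDL (positions: [(0, 0), (0, -1), (1, -1), (1, -2), (1, -3), (1, -4), (2, -4), (2, -5), (2, -6), (1, -6)])
Fold: move[1]->D => DDDDDRDDL (positions: [(0, 0), (0, -1), (0, -2), (0, -3), (0, -4), (0, -5), (1, -5), (1, -6), (1, -7), (0, -7)])
Fold: move[8]->R => DDDDDRDDR (positions: [(0, 0), (0, -1), (0, -2), (0, -3), (0, -4), (0, -5), (1, -5), (1, -6), (1, -7), (2, -7)])
Fold: move[8]->L => DDDDDRDDL (positions: [(0, 0), (0, -1), (0, -2), (0, -3), (0, -4), (0, -5), (1, -5), (1, -6), (1, -7), (0, -7)])

Answer: (0,0) (0,-1) (0,-2) (0,-3) (0,-4) (0,-5) (1,-5) (1,-6) (1,-7) (0,-7)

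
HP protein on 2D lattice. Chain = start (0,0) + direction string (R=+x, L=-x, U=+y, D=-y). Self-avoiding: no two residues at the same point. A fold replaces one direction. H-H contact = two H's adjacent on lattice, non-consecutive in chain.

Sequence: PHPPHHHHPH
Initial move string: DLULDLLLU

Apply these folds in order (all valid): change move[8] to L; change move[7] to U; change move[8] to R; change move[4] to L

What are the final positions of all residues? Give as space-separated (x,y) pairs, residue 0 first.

Initial moves: DLULDLLLU
Fold: move[8]->L => DLULDLLLL (positions: [(0, 0), (0, -1), (-1, -1), (-1, 0), (-2, 0), (-2, -1), (-3, -1), (-4, -1), (-5, -1), (-6, -1)])
Fold: move[7]->U => DLULDLLUL (positions: [(0, 0), (0, -1), (-1, -1), (-1, 0), (-2, 0), (-2, -1), (-3, -1), (-4, -1), (-4, 0), (-5, 0)])
Fold: move[8]->R => DLULDLLUR (positions: [(0, 0), (0, -1), (-1, -1), (-1, 0), (-2, 0), (-2, -1), (-3, -1), (-4, -1), (-4, 0), (-3, 0)])
Fold: move[4]->L => DLULLLLUR (positions: [(0, 0), (0, -1), (-1, -1), (-1, 0), (-2, 0), (-3, 0), (-4, 0), (-5, 0), (-5, 1), (-4, 1)])

Answer: (0,0) (0,-1) (-1,-1) (-1,0) (-2,0) (-3,0) (-4,0) (-5,0) (-5,1) (-4,1)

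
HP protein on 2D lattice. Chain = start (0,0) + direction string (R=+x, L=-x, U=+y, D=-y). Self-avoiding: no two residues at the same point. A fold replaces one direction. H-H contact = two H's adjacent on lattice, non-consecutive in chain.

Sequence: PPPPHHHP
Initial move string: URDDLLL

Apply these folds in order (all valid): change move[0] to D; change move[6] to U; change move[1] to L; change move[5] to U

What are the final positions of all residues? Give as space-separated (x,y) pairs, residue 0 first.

Initial moves: URDDLLL
Fold: move[0]->D => DRDDLLL (positions: [(0, 0), (0, -1), (1, -1), (1, -2), (1, -3), (0, -3), (-1, -3), (-2, -3)])
Fold: move[6]->U => DRDDLLU (positions: [(0, 0), (0, -1), (1, -1), (1, -2), (1, -3), (0, -3), (-1, -3), (-1, -2)])
Fold: move[1]->L => DLDDLLU (positions: [(0, 0), (0, -1), (-1, -1), (-1, -2), (-1, -3), (-2, -3), (-3, -3), (-3, -2)])
Fold: move[5]->U => DLDDLUU (positions: [(0, 0), (0, -1), (-1, -1), (-1, -2), (-1, -3), (-2, -3), (-2, -2), (-2, -1)])

Answer: (0,0) (0,-1) (-1,-1) (-1,-2) (-1,-3) (-2,-3) (-2,-2) (-2,-1)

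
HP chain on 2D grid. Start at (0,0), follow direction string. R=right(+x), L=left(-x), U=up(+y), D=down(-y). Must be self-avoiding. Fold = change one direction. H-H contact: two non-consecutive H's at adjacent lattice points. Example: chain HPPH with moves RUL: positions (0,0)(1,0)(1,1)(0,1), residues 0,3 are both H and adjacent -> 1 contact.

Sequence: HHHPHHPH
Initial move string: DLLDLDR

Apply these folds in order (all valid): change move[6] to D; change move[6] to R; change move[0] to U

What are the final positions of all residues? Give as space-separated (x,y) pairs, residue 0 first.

Initial moves: DLLDLDR
Fold: move[6]->D => DLLDLDD (positions: [(0, 0), (0, -1), (-1, -1), (-2, -1), (-2, -2), (-3, -2), (-3, -3), (-3, -4)])
Fold: move[6]->R => DLLDLDR (positions: [(0, 0), (0, -1), (-1, -1), (-2, -1), (-2, -2), (-3, -2), (-3, -3), (-2, -3)])
Fold: move[0]->U => ULLDLDR (positions: [(0, 0), (0, 1), (-1, 1), (-2, 1), (-2, 0), (-3, 0), (-3, -1), (-2, -1)])

Answer: (0,0) (0,1) (-1,1) (-2,1) (-2,0) (-3,0) (-3,-1) (-2,-1)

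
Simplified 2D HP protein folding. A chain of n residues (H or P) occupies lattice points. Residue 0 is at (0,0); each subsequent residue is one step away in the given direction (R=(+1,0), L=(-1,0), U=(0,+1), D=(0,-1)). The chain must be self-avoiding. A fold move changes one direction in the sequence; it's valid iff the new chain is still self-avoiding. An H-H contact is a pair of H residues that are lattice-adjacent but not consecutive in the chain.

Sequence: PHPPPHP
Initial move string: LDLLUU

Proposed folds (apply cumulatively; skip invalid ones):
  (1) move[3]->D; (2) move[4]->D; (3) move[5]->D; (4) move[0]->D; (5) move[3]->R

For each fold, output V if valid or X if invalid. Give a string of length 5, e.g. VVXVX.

Initial: LDLLUU -> [(0, 0), (-1, 0), (-1, -1), (-2, -1), (-3, -1), (-3, 0), (-3, 1)]
Fold 1: move[3]->D => LDLDUU INVALID (collision), skipped
Fold 2: move[4]->D => LDLLDU INVALID (collision), skipped
Fold 3: move[5]->D => LDLLUD INVALID (collision), skipped
Fold 4: move[0]->D => DDLLUU VALID
Fold 5: move[3]->R => DDLRUU INVALID (collision), skipped

Answer: XXXVX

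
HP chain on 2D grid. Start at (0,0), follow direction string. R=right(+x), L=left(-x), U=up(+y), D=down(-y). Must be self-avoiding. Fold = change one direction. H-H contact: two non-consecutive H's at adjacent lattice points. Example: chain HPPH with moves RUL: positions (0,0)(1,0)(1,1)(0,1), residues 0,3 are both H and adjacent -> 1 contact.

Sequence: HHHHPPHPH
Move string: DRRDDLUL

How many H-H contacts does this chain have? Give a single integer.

Positions: [(0, 0), (0, -1), (1, -1), (2, -1), (2, -2), (2, -3), (1, -3), (1, -2), (0, -2)]
H-H contact: residue 1 @(0,-1) - residue 8 @(0, -2)

Answer: 1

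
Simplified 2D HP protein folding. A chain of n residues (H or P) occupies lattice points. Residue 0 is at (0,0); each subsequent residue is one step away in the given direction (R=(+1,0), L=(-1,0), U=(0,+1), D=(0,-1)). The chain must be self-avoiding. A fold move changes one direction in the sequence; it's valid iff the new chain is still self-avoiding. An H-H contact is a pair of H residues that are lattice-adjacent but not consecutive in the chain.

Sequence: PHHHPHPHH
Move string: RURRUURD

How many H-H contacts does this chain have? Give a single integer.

Positions: [(0, 0), (1, 0), (1, 1), (2, 1), (3, 1), (3, 2), (3, 3), (4, 3), (4, 2)]
H-H contact: residue 5 @(3,2) - residue 8 @(4, 2)

Answer: 1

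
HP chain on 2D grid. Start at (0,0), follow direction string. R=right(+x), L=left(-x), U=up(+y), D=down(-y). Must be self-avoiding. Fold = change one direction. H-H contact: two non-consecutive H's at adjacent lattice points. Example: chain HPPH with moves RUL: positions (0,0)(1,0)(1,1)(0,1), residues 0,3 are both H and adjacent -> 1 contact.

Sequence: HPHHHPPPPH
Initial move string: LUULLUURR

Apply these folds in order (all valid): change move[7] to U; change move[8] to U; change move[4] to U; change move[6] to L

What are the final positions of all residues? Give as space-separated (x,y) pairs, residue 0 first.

Initial moves: LUULLUURR
Fold: move[7]->U => LUULLUUUR (positions: [(0, 0), (-1, 0), (-1, 1), (-1, 2), (-2, 2), (-3, 2), (-3, 3), (-3, 4), (-3, 5), (-2, 5)])
Fold: move[8]->U => LUULLUUUU (positions: [(0, 0), (-1, 0), (-1, 1), (-1, 2), (-2, 2), (-3, 2), (-3, 3), (-3, 4), (-3, 5), (-3, 6)])
Fold: move[4]->U => LUULUUUUU (positions: [(0, 0), (-1, 0), (-1, 1), (-1, 2), (-2, 2), (-2, 3), (-2, 4), (-2, 5), (-2, 6), (-2, 7)])
Fold: move[6]->L => LUULUULUU (positions: [(0, 0), (-1, 0), (-1, 1), (-1, 2), (-2, 2), (-2, 3), (-2, 4), (-3, 4), (-3, 5), (-3, 6)])

Answer: (0,0) (-1,0) (-1,1) (-1,2) (-2,2) (-2,3) (-2,4) (-3,4) (-3,5) (-3,6)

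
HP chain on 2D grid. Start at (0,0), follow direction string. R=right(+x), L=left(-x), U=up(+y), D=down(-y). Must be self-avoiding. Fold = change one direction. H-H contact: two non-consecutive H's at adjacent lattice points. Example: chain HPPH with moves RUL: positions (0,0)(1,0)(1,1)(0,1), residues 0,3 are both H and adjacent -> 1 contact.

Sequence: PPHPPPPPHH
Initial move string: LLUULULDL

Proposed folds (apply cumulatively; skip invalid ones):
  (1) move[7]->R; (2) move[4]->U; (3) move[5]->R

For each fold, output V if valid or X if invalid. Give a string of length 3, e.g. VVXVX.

Initial: LLUULULDL -> [(0, 0), (-1, 0), (-2, 0), (-2, 1), (-2, 2), (-3, 2), (-3, 3), (-4, 3), (-4, 2), (-5, 2)]
Fold 1: move[7]->R => LLUULULRL INVALID (collision), skipped
Fold 2: move[4]->U => LLUUUULDL VALID
Fold 3: move[5]->R => LLUUURLDL INVALID (collision), skipped

Answer: XVX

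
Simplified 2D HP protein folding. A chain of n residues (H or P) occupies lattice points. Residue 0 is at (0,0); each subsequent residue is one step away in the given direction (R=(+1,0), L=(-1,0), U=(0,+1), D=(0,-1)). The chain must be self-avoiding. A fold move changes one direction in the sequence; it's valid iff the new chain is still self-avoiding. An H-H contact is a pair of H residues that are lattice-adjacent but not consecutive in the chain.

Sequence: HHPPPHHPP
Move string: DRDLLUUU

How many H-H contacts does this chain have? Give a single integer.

Positions: [(0, 0), (0, -1), (1, -1), (1, -2), (0, -2), (-1, -2), (-1, -1), (-1, 0), (-1, 1)]
H-H contact: residue 1 @(0,-1) - residue 6 @(-1, -1)

Answer: 1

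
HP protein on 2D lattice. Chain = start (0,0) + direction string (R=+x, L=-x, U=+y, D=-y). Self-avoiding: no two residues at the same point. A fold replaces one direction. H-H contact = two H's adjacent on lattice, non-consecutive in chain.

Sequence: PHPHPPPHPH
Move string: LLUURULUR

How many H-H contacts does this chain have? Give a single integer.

Answer: 0

Derivation:
Positions: [(0, 0), (-1, 0), (-2, 0), (-2, 1), (-2, 2), (-1, 2), (-1, 3), (-2, 3), (-2, 4), (-1, 4)]
No H-H contacts found.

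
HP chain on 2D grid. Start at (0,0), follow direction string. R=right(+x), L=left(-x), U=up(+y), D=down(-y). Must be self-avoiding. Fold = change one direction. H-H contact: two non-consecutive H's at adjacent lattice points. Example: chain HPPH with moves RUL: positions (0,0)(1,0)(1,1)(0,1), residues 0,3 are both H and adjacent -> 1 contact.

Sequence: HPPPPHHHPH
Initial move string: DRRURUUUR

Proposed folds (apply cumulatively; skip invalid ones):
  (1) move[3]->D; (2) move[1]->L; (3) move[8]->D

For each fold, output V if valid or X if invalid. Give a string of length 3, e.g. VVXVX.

Initial: DRRURUUUR -> [(0, 0), (0, -1), (1, -1), (2, -1), (2, 0), (3, 0), (3, 1), (3, 2), (3, 3), (4, 3)]
Fold 1: move[3]->D => DRRDRUUUR VALID
Fold 2: move[1]->L => DLRDRUUUR INVALID (collision), skipped
Fold 3: move[8]->D => DRRDRUUUD INVALID (collision), skipped

Answer: VXX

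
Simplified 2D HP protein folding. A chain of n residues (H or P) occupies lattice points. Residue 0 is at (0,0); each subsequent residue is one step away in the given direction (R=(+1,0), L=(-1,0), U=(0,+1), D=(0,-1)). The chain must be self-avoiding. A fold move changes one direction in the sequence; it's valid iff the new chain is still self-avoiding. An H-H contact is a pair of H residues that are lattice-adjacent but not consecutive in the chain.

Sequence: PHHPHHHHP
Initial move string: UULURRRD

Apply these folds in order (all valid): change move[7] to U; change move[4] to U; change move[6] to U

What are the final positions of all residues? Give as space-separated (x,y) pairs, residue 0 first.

Initial moves: UULURRRD
Fold: move[7]->U => UULURRRU (positions: [(0, 0), (0, 1), (0, 2), (-1, 2), (-1, 3), (0, 3), (1, 3), (2, 3), (2, 4)])
Fold: move[4]->U => UULUURRU (positions: [(0, 0), (0, 1), (0, 2), (-1, 2), (-1, 3), (-1, 4), (0, 4), (1, 4), (1, 5)])
Fold: move[6]->U => UULUURUU (positions: [(0, 0), (0, 1), (0, 2), (-1, 2), (-1, 3), (-1, 4), (0, 4), (0, 5), (0, 6)])

Answer: (0,0) (0,1) (0,2) (-1,2) (-1,3) (-1,4) (0,4) (0,5) (0,6)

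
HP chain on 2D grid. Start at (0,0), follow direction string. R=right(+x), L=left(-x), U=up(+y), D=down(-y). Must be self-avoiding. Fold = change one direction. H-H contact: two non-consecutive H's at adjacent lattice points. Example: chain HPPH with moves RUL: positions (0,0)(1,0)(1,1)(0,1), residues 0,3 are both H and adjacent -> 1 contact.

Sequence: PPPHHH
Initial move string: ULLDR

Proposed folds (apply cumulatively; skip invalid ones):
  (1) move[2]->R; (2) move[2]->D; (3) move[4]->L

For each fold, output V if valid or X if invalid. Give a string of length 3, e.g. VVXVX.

Initial: ULLDR -> [(0, 0), (0, 1), (-1, 1), (-2, 1), (-2, 0), (-1, 0)]
Fold 1: move[2]->R => ULRDR INVALID (collision), skipped
Fold 2: move[2]->D => ULDDR VALID
Fold 3: move[4]->L => ULDDL VALID

Answer: XVV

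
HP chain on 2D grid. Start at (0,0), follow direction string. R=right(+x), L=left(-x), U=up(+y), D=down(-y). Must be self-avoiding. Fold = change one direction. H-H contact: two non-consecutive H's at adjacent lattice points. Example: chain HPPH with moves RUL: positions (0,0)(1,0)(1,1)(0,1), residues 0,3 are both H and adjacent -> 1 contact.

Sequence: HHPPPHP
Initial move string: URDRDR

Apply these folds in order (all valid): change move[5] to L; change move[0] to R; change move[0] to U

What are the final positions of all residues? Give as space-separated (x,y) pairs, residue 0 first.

Answer: (0,0) (0,1) (1,1) (1,0) (2,0) (2,-1) (1,-1)

Derivation:
Initial moves: URDRDR
Fold: move[5]->L => URDRDL (positions: [(0, 0), (0, 1), (1, 1), (1, 0), (2, 0), (2, -1), (1, -1)])
Fold: move[0]->R => RRDRDL (positions: [(0, 0), (1, 0), (2, 0), (2, -1), (3, -1), (3, -2), (2, -2)])
Fold: move[0]->U => URDRDL (positions: [(0, 0), (0, 1), (1, 1), (1, 0), (2, 0), (2, -1), (1, -1)])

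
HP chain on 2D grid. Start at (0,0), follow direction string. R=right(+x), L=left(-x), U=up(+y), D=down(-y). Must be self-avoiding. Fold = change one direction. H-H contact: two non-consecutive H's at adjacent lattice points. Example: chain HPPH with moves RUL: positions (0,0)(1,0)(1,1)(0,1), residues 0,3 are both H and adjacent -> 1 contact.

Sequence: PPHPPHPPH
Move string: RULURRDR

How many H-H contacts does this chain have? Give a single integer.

Positions: [(0, 0), (1, 0), (1, 1), (0, 1), (0, 2), (1, 2), (2, 2), (2, 1), (3, 1)]
H-H contact: residue 2 @(1,1) - residue 5 @(1, 2)

Answer: 1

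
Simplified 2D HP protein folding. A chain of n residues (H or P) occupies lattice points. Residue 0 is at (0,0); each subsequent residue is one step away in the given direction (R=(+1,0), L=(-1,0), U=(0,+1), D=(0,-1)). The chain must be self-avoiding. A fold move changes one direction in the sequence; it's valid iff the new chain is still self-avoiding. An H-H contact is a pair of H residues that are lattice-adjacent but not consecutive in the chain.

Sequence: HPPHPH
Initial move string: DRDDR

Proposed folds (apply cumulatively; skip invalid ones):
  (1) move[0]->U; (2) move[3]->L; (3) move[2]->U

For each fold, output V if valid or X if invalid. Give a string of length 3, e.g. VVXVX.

Initial: DRDDR -> [(0, 0), (0, -1), (1, -1), (1, -2), (1, -3), (2, -3)]
Fold 1: move[0]->U => URDDR VALID
Fold 2: move[3]->L => URDLR INVALID (collision), skipped
Fold 3: move[2]->U => URUDR INVALID (collision), skipped

Answer: VXX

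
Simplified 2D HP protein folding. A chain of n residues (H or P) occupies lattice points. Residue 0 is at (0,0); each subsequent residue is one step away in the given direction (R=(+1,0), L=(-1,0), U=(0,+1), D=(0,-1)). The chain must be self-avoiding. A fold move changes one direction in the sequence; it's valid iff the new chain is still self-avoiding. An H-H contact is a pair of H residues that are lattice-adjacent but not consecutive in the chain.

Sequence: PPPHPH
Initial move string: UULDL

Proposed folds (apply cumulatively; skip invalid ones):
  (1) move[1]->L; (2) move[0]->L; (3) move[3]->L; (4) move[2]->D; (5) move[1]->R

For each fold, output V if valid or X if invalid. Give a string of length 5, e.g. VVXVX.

Initial: UULDL -> [(0, 0), (0, 1), (0, 2), (-1, 2), (-1, 1), (-2, 1)]
Fold 1: move[1]->L => ULLDL VALID
Fold 2: move[0]->L => LLLDL VALID
Fold 3: move[3]->L => LLLLL VALID
Fold 4: move[2]->D => LLDLL VALID
Fold 5: move[1]->R => LRDLL INVALID (collision), skipped

Answer: VVVVX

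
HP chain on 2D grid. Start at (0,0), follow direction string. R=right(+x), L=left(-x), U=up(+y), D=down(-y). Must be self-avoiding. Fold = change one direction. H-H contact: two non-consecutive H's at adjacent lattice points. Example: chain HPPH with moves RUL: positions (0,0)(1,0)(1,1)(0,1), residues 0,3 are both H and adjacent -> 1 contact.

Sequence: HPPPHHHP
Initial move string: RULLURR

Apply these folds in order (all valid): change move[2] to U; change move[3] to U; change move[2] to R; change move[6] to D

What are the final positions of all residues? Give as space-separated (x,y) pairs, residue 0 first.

Initial moves: RULLURR
Fold: move[2]->U => RUULURR (positions: [(0, 0), (1, 0), (1, 1), (1, 2), (0, 2), (0, 3), (1, 3), (2, 3)])
Fold: move[3]->U => RUUUURR (positions: [(0, 0), (1, 0), (1, 1), (1, 2), (1, 3), (1, 4), (2, 4), (3, 4)])
Fold: move[2]->R => RURUURR (positions: [(0, 0), (1, 0), (1, 1), (2, 1), (2, 2), (2, 3), (3, 3), (4, 3)])
Fold: move[6]->D => RURUURD (positions: [(0, 0), (1, 0), (1, 1), (2, 1), (2, 2), (2, 3), (3, 3), (3, 2)])

Answer: (0,0) (1,0) (1,1) (2,1) (2,2) (2,3) (3,3) (3,2)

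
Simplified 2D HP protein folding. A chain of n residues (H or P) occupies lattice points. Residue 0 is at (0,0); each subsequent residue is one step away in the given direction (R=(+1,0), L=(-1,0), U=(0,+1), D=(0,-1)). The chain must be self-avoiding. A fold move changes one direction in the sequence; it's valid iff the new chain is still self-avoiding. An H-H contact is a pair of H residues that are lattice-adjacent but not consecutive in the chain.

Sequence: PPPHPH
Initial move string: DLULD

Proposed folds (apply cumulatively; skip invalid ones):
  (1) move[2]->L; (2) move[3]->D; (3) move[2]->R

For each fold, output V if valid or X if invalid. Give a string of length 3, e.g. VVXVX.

Answer: VVX

Derivation:
Initial: DLULD -> [(0, 0), (0, -1), (-1, -1), (-1, 0), (-2, 0), (-2, -1)]
Fold 1: move[2]->L => DLLLD VALID
Fold 2: move[3]->D => DLLDD VALID
Fold 3: move[2]->R => DLRDD INVALID (collision), skipped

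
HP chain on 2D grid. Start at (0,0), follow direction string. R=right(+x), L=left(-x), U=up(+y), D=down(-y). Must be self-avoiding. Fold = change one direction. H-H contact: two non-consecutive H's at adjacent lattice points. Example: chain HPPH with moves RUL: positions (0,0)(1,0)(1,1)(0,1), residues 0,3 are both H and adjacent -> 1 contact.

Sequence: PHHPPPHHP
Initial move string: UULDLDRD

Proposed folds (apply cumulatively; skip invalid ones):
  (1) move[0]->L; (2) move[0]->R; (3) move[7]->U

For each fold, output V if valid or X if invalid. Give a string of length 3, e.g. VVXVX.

Initial: UULDLDRD -> [(0, 0), (0, 1), (0, 2), (-1, 2), (-1, 1), (-2, 1), (-2, 0), (-1, 0), (-1, -1)]
Fold 1: move[0]->L => LULDLDRD VALID
Fold 2: move[0]->R => RULDLDRD INVALID (collision), skipped
Fold 3: move[7]->U => LULDLDRU INVALID (collision), skipped

Answer: VXX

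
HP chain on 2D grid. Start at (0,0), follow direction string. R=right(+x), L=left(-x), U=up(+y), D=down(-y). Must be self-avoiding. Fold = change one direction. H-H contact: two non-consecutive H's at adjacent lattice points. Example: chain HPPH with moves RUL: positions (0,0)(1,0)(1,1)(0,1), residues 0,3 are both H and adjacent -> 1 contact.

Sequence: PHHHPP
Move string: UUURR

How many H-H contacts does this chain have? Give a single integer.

Positions: [(0, 0), (0, 1), (0, 2), (0, 3), (1, 3), (2, 3)]
No H-H contacts found.

Answer: 0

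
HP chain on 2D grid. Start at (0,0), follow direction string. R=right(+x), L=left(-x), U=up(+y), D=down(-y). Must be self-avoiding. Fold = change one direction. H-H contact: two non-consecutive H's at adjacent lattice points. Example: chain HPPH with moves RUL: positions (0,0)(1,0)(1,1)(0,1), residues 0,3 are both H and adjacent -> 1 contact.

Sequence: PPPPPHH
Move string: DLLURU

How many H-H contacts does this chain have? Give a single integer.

Positions: [(0, 0), (0, -1), (-1, -1), (-2, -1), (-2, 0), (-1, 0), (-1, 1)]
No H-H contacts found.

Answer: 0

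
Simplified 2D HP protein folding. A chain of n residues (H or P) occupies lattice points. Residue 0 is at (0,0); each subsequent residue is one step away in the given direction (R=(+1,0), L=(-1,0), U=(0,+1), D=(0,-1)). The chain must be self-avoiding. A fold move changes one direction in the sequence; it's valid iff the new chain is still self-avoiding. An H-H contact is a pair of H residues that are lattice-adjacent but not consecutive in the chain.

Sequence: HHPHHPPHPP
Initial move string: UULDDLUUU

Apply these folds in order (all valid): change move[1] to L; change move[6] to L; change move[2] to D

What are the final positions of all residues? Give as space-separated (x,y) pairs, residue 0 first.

Initial moves: UULDDLUUU
Fold: move[1]->L => ULLDDLUUU (positions: [(0, 0), (0, 1), (-1, 1), (-2, 1), (-2, 0), (-2, -1), (-3, -1), (-3, 0), (-3, 1), (-3, 2)])
Fold: move[6]->L => ULLDDLLUU (positions: [(0, 0), (0, 1), (-1, 1), (-2, 1), (-2, 0), (-2, -1), (-3, -1), (-4, -1), (-4, 0), (-4, 1)])
Fold: move[2]->D => ULDDDLLUU (positions: [(0, 0), (0, 1), (-1, 1), (-1, 0), (-1, -1), (-1, -2), (-2, -2), (-3, -2), (-3, -1), (-3, 0)])

Answer: (0,0) (0,1) (-1,1) (-1,0) (-1,-1) (-1,-2) (-2,-2) (-3,-2) (-3,-1) (-3,0)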